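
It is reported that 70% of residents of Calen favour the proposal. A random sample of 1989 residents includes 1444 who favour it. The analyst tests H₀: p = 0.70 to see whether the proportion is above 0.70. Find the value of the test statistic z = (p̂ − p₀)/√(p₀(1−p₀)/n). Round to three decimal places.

z = 2.530

p̂ = 1444/1989 ≈ 0.725993.
SE = √(p₀(1−p₀)/n) = √(0.21/1989) = 0.010275.
z = (0.725993 − 0.7)/0.010275 = 0.025993/0.010275 = 2.530.
p-value = P(Z > 2.530) ≈ 0.0057.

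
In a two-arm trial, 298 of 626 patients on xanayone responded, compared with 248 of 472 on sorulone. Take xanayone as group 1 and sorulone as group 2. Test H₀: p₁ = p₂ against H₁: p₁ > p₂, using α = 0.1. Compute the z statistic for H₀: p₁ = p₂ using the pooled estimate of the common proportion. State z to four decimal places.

p̂₁ = 298/626 = 0.476038, p̂₂ = 248/472 = 0.525424.
Pooled p̂ = (298+248)/(626+472) = 546/1098 = 0.497268.
SE = √(p̂(1−p̂)(1/n₁+1/n₂)) = √(0.497268·0.502732·0.00371609) = √(0.000928994) = 0.030479.
z = (0.476038 − 0.525424)/0.030479 = -0.049386/0.030479 = -1.6203.
p-value = P(Z > -1.620) ≈ 0.9474; since p > α = 0.1, fail to reject H₀.

z = -1.6203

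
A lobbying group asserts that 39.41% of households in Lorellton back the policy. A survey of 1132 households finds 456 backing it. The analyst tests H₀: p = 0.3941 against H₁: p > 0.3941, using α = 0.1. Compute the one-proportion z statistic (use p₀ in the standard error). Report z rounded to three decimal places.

p̂ = 456/1132 ≈ 0.40283.
Standard error under H₀: √(0.3941×0.6059/1132) = 0.01452.
z = (0.40283 − 0.3941)/0.01452 = 0.00873/0.01452 = 0.601.
p-value = P(Z > 0.601) ≈ 0.2740, so at α = 0.1 we fail to reject H₀.

z = 0.601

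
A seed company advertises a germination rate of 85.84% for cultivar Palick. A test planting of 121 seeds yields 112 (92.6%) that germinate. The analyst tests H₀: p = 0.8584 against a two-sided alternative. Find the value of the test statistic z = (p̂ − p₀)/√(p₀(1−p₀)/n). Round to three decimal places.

z = 2.121

p̂ = 112/121 ≈ 0.92562.
Standard error under H₀: √(0.8584×0.1416/121) = 0.03169.
z = (0.92562 − 0.8584)/0.03169 = 0.06722/0.03169 = 2.121.
Two-sided p-value ≈ 2·Φ(−2.121) = 0.0339.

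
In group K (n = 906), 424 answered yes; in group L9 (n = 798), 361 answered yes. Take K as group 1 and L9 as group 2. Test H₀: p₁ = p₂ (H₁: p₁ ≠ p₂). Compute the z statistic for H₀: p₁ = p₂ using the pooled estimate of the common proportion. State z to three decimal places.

z = 0.645

p̂₁ = 424/906 = 0.46799, p̂₂ = 361/798 = 0.45238.
Pooled p̂ = (424+361)/(906+798) = 785/1704 = 0.46068.
SE = √(p̂(1−p̂)(1/n₁+1/n₂)) = √(0.46068·0.53932·0.00235689) = √(0.000585578) = 0.02420.
z = (0.46799 − 0.45238)/0.02420 = 0.01561/0.02420 = 0.645.
Two-sided p-value ≈ 2·Φ(−0.645) = 0.5189.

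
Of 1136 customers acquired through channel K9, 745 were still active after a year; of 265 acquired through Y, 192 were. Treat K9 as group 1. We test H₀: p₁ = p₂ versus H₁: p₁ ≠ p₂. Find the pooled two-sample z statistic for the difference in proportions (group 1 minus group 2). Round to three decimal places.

z = -2.140

p̂₁ = 745/1136 = 0.65581, p̂₂ = 192/265 = 0.72453.
Pooled p̂ = (745+192)/(1136+265) = 937/1401 = 0.66881.
SE = √(p̂(1−p̂)(1/n₁+1/n₂)) = √(0.66881·0.33119·0.00465387) = √(0.00103085) = 0.03211.
z = (0.65581 − 0.72453)/0.03211 = -0.06872/0.03211 = -2.140.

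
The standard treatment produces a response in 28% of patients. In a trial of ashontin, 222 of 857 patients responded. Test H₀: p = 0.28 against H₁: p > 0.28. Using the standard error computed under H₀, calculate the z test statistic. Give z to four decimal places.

z = -1.3664

p̂ = 222/857 ≈ 0.2590432.
Standard error under H₀: √(0.28×0.72/857) = 0.0153375.
z = (0.2590432 − 0.28)/0.0153375 = -0.0209568/0.0153375 = -1.3664.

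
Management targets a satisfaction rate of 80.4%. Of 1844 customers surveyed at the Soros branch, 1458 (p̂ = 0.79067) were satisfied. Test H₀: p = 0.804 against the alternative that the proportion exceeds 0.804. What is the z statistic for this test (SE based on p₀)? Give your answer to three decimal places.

p̂ = 1458/1844 = 0.790672.
Under H₀, SE = √(0.804·0.196/1844) = √(8.54577e-05) = 0.009244.
z = (0.790672 − 0.804)/0.009244 = -0.013328/0.009244 = -1.442.

z = -1.442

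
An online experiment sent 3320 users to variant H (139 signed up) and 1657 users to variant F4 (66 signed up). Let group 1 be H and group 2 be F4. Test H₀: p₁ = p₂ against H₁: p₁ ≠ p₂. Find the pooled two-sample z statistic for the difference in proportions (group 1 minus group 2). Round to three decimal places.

p̂₁ = 139/3320 = 0.04187, p̂₂ = 66/1657 = 0.03983.
Pooled p̂ = (139+66)/(3320+1657) = 205/4977 = 0.04119.
SE = √(0.0394929 × 0.000904705) = 0.00598.
z = (0.04187 − 0.03983)/0.00598 = 0.00204/0.00598 = 0.341.

z = 0.341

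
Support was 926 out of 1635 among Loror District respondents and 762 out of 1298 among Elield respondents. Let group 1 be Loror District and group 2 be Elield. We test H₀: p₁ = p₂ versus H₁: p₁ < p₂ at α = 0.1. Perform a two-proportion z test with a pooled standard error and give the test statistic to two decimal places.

z = -1.13

p̂₁ = 926/1635 = 0.56636, p̂₂ = 762/1298 = 0.58706.
Pooled p̂ = (926+762)/(1635+1298) = 1688/2933 = 0.57552.
SE = √(p̂(1−p̂)(1/n₁+1/n₂)) = √(0.57552·0.42448·0.00138204) = √(0.000337627) = 0.01837.
z = (0.56636 − 0.58706)/0.01837 = -0.02070/0.01837 = -1.13.
p-value = P(Z < -1.126) ≈ 0.1300. With α = 0.1, fail to reject H₀.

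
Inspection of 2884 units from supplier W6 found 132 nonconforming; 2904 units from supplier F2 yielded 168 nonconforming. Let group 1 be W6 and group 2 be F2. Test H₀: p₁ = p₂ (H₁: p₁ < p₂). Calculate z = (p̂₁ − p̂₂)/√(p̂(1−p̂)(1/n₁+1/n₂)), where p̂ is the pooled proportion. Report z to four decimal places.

p̂₁ = 132/2884 ≈ 0.0457698, p̂₂ = 168/2904 ≈ 0.0578512.
Pooled p̂ = (132+168)/(2884+2904) = 300/5788 = 0.0518314.
SE = √(0.0491449 × 0.000691093) = 0.0058278.
z = (0.0457698 − 0.0578512)/0.0058278 = -0.0120814/0.0058278 = -2.0731.
p-value = P(Z < -2.073) ≈ 0.0191.

z = -2.0731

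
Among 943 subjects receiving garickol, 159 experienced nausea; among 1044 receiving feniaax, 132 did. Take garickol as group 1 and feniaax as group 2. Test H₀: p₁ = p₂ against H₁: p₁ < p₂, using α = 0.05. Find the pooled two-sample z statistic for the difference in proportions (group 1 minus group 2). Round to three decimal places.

p̂₁ = 159/943 ≈ 0.168611, p̂₂ = 132/1044 ≈ 0.126437.
Pooled p̂ = (159+132)/(943+1044) = 291/1987 = 0.146452.
SE = √(0.125004 × 0.0020183) = 0.015884.
z = (0.168611 − 0.126437)/0.015884 = 0.042174/0.015884 = 2.655.
p-value = P(Z < 2.655) ≈ 0.9960, so at α = 0.05 we fail to reject H₀.

z = 2.655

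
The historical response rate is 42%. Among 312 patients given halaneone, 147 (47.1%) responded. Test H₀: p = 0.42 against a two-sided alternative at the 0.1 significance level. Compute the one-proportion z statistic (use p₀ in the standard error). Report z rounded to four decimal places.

p̂ = 147/312 ≈ 0.471154.
SE = √(p₀(1−p₀)/n) = √(0.2436/312) = 0.027942.
z = (0.471154 − 0.42)/0.027942 = 0.051154/0.027942 = 1.8307.
p-value = 2·P(Z > 1.831) ≈ 0.0671. With α = 0.1, reject H₀.

z = 1.8307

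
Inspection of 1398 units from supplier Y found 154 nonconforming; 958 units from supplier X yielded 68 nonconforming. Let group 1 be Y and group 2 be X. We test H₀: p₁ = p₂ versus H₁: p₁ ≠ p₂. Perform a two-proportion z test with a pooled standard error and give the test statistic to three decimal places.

p̂₁ = 154/1398 = 0.110157, p̂₂ = 68/958 = 0.070981.
Pooled p̂ = (154+68)/(1398+958) = 222/2356 = 0.094228.
SE = √(p̂(1−p̂)(1/n₁+1/n₂)) = √(0.094228·0.905772·0.00175915) = √(0.000150141) = 0.012253.
z = (0.110157 − 0.070981)/0.012253 = 0.039176/0.012253 = 3.197.
Two-sided p-value ≈ 2·Φ(−3.197) = 0.0014.

z = 3.197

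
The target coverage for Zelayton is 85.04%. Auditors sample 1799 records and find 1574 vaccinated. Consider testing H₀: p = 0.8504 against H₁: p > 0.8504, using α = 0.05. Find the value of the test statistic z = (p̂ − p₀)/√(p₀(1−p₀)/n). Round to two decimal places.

p̂ = 1574/1799 ≈ 0.8749.
SE = √(p₀(1−p₀)/n) = √(0.12722/1799) = 0.0084.
z = (0.8749 − 0.8504)/0.0084 = 0.0245/0.0084 = 2.92.
p-value = P(Z > 2.917) ≈ 0.0018. With α = 0.05, reject H₀.

z = 2.92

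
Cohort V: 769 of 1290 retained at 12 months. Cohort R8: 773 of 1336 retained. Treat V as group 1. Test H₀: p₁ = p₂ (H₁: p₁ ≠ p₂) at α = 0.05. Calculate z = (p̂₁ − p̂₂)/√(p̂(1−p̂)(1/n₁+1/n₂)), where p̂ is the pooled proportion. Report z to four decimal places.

p̂₁ = 769/1290 ≈ 0.596124, p̂₂ = 773/1336 ≈ 0.578593.
Pooled p̂ = (769+773)/(1290+1336) = 1542/2626 = 0.587205.
SE = √(p̂(1−p̂)(1/n₁+1/n₂)) = √(0.587205·0.412795·0.0015237) = √(0.000369337) = 0.019218.
z = (0.596124 − 0.578593)/0.019218 = 0.017531/0.019218 = 0.9122.
p-value = 2·P(Z > 0.912) ≈ 0.3617, so at α = 0.05 we fail to reject H₀.

z = 0.9122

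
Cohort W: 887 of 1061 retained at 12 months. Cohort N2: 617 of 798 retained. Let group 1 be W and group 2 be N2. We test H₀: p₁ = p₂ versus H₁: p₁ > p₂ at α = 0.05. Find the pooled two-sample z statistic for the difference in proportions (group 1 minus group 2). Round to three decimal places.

z = 3.411

p̂₁ = 887/1061 ≈ 0.836004, p̂₂ = 617/798 ≈ 0.773183.
Pooled p̂ = (887+617)/(1061+798) = 1504/1859 = 0.809037.
SE = √(p̂(1−p̂)(1/n₁+1/n₂)) = √(0.809037·0.190963·0.00219564) = √(0.000339218) = 0.018418.
z = (0.836004 − 0.773183)/0.018418 = 0.062821/0.018418 = 3.411.
p-value = P(Z > 3.411) ≈ 0.0003, so at α = 0.05 we reject H₀.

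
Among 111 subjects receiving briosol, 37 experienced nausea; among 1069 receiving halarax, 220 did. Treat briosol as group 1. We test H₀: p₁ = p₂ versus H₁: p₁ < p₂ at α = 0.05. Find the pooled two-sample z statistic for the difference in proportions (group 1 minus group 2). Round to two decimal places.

z = 3.10

p̂₁ = 37/111 ≈ 0.33333, p̂₂ = 220/1069 ≈ 0.20580.
Pooled p̂ = (37+220)/(111+1069) = 257/1180 = 0.21780.
SE = √(0.170361 × 0.00994446) = 0.04116.
z = (0.33333 − 0.20580)/0.04116 = 0.12753/0.04116 = 3.10.
p-value = P(Z < 3.098) ≈ 0.9990; since p > α = 0.05, fail to reject H₀.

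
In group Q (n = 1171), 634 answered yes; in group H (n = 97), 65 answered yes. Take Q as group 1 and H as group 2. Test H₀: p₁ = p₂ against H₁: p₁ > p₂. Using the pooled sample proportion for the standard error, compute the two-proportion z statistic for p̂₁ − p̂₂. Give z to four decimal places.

z = -2.4488

p̂₁ = 634/1171 = 0.541418, p̂₂ = 65/97 = 0.670103.
Pooled p̂ = (634+65)/(1171+97) = 699/1268 = 0.551262.
SE = √(0.247372 × 0.0111632) = 0.052550.
z = (0.541418 − 0.670103)/0.052550 = -0.128685/0.052550 = -2.4488.
p-value = P(Z > -2.449) ≈ 0.9928.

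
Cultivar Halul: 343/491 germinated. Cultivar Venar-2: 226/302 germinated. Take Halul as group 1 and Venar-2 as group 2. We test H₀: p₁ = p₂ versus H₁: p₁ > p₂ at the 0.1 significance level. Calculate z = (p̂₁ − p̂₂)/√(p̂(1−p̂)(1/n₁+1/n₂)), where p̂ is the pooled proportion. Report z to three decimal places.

z = -1.512

p̂₁ = 343/491 ≈ 0.69857, p̂₂ = 226/302 ≈ 0.74834.
Pooled p̂ = (343+226)/(491+302) = 569/793 = 0.71753.
SE = √(0.202681 × 0.00534792) = 0.03292.
z = (0.69857 − 0.74834)/0.03292 = -0.04977/0.03292 = -1.512.
p-value = P(Z > -1.512) ≈ 0.9347, so at α = 0.1 we fail to reject H₀.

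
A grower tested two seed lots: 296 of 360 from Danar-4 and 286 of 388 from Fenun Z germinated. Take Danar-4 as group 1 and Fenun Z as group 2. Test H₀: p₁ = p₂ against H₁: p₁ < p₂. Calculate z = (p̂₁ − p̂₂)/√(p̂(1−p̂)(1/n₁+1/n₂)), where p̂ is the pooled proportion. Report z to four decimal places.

p̂₁ = 296/360 ≈ 0.822222, p̂₂ = 286/388 ≈ 0.737113.
Pooled p̂ = (296+286)/(360+388) = 582/748 = 0.778075.
SE = √(0.172674 × 0.0053551) = 0.030409.
z = (0.822222 − 0.737113)/0.030409 = 0.085109/0.030409 = 2.7988.
p-value = P(Z < 2.799) ≈ 0.9974.

z = 2.7988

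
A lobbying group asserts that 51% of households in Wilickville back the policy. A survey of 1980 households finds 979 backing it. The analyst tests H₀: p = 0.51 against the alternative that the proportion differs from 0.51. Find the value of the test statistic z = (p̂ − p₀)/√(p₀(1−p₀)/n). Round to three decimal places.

z = -1.385

p̂ = 979/1980 ≈ 0.494444.
Under H₀, SE = √(0.51·0.49/1980) = √(0.000126212) = 0.011234.
z = (0.494444 − 0.51)/0.011234 = -0.015556/0.011234 = -1.385.
p-value = 2·P(Z > 1.385) ≈ 0.1662.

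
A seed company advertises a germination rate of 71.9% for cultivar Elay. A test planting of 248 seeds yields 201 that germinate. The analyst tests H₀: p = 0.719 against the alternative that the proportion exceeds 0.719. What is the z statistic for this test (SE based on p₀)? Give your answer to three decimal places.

p̂ = 201/248 = 0.81048.
Under H₀, SE = √(0.719·0.281/248) = √(0.000814673) = 0.02854.
z = (0.81048 − 0.719)/0.02854 = 0.09148/0.02854 = 3.205.
p-value = P(Z > 3.205) ≈ 0.0007.

z = 3.205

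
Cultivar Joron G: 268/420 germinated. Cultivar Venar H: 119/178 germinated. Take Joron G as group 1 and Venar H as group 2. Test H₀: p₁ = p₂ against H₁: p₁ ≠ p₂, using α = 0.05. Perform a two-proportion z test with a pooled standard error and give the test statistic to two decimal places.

p̂₁ = 268/420 = 0.6381, p̂₂ = 119/178 = 0.6685.
Pooled p̂ = (268+119)/(420+178) = 387/598 = 0.6472.
SE = √(0.228345 × 0.00799893) = 0.0427.
z = (0.6381 − 0.6685)/0.0427 = -0.0304/0.0427 = -0.71.
Two-sided p-value ≈ 2·Φ(−0.712) = 0.4763; since p > α = 0.05, fail to reject H₀.

z = -0.71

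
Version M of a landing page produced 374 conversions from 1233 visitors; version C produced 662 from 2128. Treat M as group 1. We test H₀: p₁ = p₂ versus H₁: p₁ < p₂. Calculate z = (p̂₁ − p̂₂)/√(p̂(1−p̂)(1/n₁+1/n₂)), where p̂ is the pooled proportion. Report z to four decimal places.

p̂₁ = 374/1233 ≈ 0.303325, p̂₂ = 662/2128 ≈ 0.311090.
Pooled p̂ = (374+662)/(1233+2128) = 1036/3361 = 0.308242.
SE = √(0.213229 × 0.00128095) = 0.016527.
z = (0.303325 − 0.311090)/0.016527 = -0.007765/0.016527 = -0.4698.

z = -0.4698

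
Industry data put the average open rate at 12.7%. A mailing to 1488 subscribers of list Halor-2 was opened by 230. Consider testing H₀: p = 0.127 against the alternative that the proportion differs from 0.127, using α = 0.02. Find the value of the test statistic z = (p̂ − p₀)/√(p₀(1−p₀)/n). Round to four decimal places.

p̂ = 230/1488 ≈ 0.154570.
Standard error under H₀: √(0.127×0.873/1488) = 0.008632.
z = (0.154570 − 0.127)/0.008632 = 0.027570/0.008632 = 3.1939.
Two-sided p-value ≈ 2·Φ(−3.194) = 0.0014; since p < α = 0.02, reject H₀.

z = 3.1939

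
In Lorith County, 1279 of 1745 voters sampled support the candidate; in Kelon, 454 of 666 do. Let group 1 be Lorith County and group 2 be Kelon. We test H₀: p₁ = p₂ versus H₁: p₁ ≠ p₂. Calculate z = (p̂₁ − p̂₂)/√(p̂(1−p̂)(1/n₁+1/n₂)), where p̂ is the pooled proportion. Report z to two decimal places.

p̂₁ = 1279/1745 ≈ 0.7330, p̂₂ = 454/666 ≈ 0.6817.
Pooled p̂ = (1279+454)/(1745+666) = 1733/2411 = 0.7188.
SE = √(p̂(1−p̂)(1/n₁+1/n₂)) = √(0.7188·0.2812·0.00207457) = √(0.000419335) = 0.0205.
z = (0.7330 − 0.6817)/0.0205 = 0.0513/0.0205 = 2.50.

z = 2.50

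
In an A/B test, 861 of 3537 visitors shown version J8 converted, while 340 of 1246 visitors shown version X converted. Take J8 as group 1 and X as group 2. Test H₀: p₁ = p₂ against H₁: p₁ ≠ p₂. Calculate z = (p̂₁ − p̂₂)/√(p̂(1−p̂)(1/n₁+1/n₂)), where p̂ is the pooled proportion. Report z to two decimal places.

p̂₁ = 861/3537 ≈ 0.2434, p̂₂ = 340/1246 ≈ 0.2729.
Pooled p̂ = (861+340)/(3537+1246) = 1201/4783 = 0.2511.
SE = √(p̂(1−p̂)(1/n₁+1/n₂)) = √(0.2511·0.7489·0.00108529) = √(0.000204087) = 0.0143.
z = (0.2434 − 0.2729)/0.0143 = -0.0295/0.0143 = -2.06.

z = -2.06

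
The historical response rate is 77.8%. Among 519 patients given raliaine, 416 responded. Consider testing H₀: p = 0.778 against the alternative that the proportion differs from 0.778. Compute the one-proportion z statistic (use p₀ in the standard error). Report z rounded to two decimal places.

z = 1.29

p̂ = 416/519 ≈ 0.8015.
Under H₀, SE = √(0.778·0.222/519) = √(0.000332786) = 0.0182.
z = (0.8015 − 0.778)/0.0182 = 0.0235/0.0182 = 1.29.
Two-sided p-value ≈ 2·Φ(−1.290) = 0.1969.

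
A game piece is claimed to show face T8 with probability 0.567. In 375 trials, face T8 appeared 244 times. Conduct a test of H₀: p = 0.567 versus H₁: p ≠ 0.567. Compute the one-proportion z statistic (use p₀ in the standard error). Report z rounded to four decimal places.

p̂ = 244/375 = 0.650667.
Under H₀, SE = √(0.567·0.433/375) = √(0.000654696) = 0.025587.
z = (0.650667 − 0.567)/0.025587 = 0.083667/0.025587 = 3.2699.

z = 3.2699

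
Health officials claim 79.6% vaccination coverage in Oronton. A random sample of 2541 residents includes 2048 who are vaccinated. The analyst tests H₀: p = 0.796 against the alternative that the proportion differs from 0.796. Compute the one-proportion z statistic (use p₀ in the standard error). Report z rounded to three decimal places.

p̂ = 2048/2541 = 0.80598.
Under H₀, SE = √(0.796·0.204/2541) = √(6.39055e-05) = 0.00799.
z = (0.80598 − 0.796)/0.00799 = 0.00998/0.00799 = 1.249.
Two-sided p-value ≈ 2·Φ(−1.249) = 0.2118.

z = 1.249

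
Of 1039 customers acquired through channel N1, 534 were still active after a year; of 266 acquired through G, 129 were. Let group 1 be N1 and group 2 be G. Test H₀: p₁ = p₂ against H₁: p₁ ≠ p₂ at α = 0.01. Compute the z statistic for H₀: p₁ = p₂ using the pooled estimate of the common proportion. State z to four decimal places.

z = 0.8440

p̂₁ = 534/1039 ≈ 0.513956, p̂₂ = 129/266 ≈ 0.484962.
Pooled p̂ = (534+129)/(1039+266) = 663/1305 = 0.508046.
SE = √(0.249935 × 0.00472186) = 0.034353.
z = (0.513956 − 0.484962)/0.034353 = 0.028994/0.034353 = 0.8440.
p-value = 2·P(Z > 0.844) ≈ 0.3987, so at α = 0.01 we fail to reject H₀.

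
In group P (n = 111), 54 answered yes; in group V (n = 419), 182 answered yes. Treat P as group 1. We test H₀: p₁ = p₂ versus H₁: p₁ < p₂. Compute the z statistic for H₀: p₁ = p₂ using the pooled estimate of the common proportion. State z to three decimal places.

z = 0.982

p̂₁ = 54/111 ≈ 0.48649, p̂₂ = 182/419 ≈ 0.43437.
Pooled p̂ = (54+182)/(111+419) = 236/530 = 0.44528.
SE = √(p̂(1−p̂)(1/n₁+1/n₂)) = √(0.44528·0.55472·0.0113956) = √(0.00281479) = 0.05305.
z = (0.48649 − 0.43437)/0.05305 = 0.05212/0.05305 = 0.982.
p-value = P(Z < 0.982) ≈ 0.8370.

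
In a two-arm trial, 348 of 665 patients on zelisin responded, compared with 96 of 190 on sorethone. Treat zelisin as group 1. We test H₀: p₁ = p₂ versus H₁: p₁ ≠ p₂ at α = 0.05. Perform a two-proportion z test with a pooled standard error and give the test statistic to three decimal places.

z = 0.439

p̂₁ = 348/665 = 0.52331, p̂₂ = 96/190 = 0.50526.
Pooled p̂ = (348+96)/(665+190) = 444/855 = 0.51930.
SE = √(p̂(1−p̂)(1/n₁+1/n₂)) = √(0.51930·0.48070·0.00676692) = √(0.00168921) = 0.04110.
z = (0.52331 − 0.50526)/0.04110 = 0.01805/0.04110 = 0.439.
p-value = 2·P(Z > 0.439) ≈ 0.6606, so at α = 0.05 we fail to reject H₀.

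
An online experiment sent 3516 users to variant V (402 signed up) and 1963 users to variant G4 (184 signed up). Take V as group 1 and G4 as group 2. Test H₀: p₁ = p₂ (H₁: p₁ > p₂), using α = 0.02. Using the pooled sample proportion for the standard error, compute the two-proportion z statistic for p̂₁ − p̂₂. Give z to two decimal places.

p̂₁ = 402/3516 ≈ 0.1143, p̂₂ = 184/1963 ≈ 0.0937.
Pooled p̂ = (402+184)/(3516+1963) = 586/5479 = 0.1070.
SE = √(0.0955147 × 0.000793838) = 0.0087.
z = (0.1143 − 0.0937)/0.0087 = 0.0206/0.0087 = 2.37.
p-value = P(Z > 2.366) ≈ 0.0090. With α = 0.02, reject H₀.

z = 2.37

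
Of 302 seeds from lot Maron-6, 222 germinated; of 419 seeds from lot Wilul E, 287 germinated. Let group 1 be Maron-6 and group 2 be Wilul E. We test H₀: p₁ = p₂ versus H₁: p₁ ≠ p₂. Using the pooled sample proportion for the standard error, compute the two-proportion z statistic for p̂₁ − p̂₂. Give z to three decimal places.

p̂₁ = 222/302 = 0.73510, p̂₂ = 287/419 = 0.68496.
Pooled p̂ = (222+287)/(302+419) = 509/721 = 0.70596.
SE = √(0.207579 × 0.00569789) = 0.03439.
z = (0.73510 − 0.68496)/0.03439 = 0.05014/0.03439 = 1.458.
p-value = 2·P(Z > 1.458) ≈ 0.1449.

z = 1.458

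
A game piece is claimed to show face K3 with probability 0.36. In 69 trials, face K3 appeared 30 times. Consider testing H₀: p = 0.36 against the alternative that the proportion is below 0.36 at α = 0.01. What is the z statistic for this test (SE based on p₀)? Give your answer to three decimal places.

p̂ = 30/69 ≈ 0.43478.
Under H₀, SE = √(0.36·0.64/69) = √(0.00333913) = 0.05779.
z = (0.43478 − 0.36)/0.05779 = 0.07478/0.05779 = 1.294.
p-value = P(Z < 1.294) ≈ 0.9022, so at α = 0.01 we fail to reject H₀.

z = 1.294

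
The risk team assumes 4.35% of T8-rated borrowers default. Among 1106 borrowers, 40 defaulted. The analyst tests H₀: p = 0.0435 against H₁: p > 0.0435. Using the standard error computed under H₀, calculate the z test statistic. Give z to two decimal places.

p̂ = 40/1106 ≈ 0.0362.
Standard error under H₀: √(0.0435×0.9565/1106) = 0.0061.
z = (0.0362 − 0.0435)/0.0061 = -0.0073/0.0061 = -1.20.
p-value = P(Z > -1.196) ≈ 0.8841.

z = -1.20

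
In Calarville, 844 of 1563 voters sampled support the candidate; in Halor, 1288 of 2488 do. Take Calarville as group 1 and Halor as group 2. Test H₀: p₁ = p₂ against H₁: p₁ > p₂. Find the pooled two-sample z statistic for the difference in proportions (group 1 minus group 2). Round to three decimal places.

z = 1.384

p̂₁ = 844/1563 = 0.53999, p̂₂ = 1288/2488 = 0.51768.
Pooled p̂ = (844+1288)/(1563+2488) = 2132/4051 = 0.52629.
SE = √(0.249309 × 0.00104172) = 0.01612.
z = (0.53999 − 0.51768)/0.01612 = 0.02231/0.01612 = 1.384.
p-value = P(Z > 1.384) ≈ 0.0832.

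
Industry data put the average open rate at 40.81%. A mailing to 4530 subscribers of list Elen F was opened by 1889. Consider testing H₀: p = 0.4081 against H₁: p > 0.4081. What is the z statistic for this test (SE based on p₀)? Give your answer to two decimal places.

z = 1.22

p̂ = 1889/4530 ≈ 0.4170.
Standard error under H₀: √(0.4081×0.5919/4530) = 0.0073.
z = (0.4170 − 0.4081)/0.0073 = 0.0089/0.0073 = 1.22.
p-value = P(Z > 1.218) ≈ 0.1115.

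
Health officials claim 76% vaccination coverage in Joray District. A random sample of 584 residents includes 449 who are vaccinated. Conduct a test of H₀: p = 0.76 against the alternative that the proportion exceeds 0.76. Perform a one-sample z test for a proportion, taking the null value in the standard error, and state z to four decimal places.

z = 0.5000

p̂ = 449/584 = 0.768836.
Under H₀, SE = √(0.76·0.24/584) = √(0.000312329) = 0.017673.
z = (0.768836 − 0.76)/0.017673 = 0.008836/0.017673 = 0.5000.
p-value = P(Z > 0.500) ≈ 0.3086.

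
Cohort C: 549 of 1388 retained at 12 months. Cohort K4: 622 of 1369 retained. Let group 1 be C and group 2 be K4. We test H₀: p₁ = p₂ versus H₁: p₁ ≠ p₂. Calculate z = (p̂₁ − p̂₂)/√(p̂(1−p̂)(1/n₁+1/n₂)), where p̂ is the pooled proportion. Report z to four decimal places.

p̂₁ = 549/1388 ≈ 0.3955331, p̂₂ = 622/1369 ≈ 0.4543462.
Pooled p̂ = (549+622)/(1388+1369) = 1171/2757 = 0.4247370.
SE = √(0.244335 × 0.00145092) = 0.0188285.
z = (0.3955331 − 0.4543462)/0.0188285 = -0.0588131/0.0188285 = -3.1236.

z = -3.1236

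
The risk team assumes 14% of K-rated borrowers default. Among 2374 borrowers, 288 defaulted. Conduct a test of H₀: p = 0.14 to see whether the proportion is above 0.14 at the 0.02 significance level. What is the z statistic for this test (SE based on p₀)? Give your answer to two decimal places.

p̂ = 288/2374 = 0.12131.
Standard error under H₀: √(0.14×0.86/2374) = 0.00712.
z = (0.12131 − 0.14)/0.00712 = -0.01869/0.00712 = -2.62.
p-value = P(Z > -2.624) ≈ 0.9957; since p > α = 0.02, fail to reject H₀.

z = -2.62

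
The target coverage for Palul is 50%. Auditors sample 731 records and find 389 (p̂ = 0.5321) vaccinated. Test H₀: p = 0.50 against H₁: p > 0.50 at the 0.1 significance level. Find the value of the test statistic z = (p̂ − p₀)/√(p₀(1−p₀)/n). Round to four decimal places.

z = 1.7384

p̂ = 389/731 ≈ 0.532148.
SE = √(p₀(1−p₀)/n) = √(0.25/731) = 0.018493.
z = (0.532148 − 0.5)/0.018493 = 0.032148/0.018493 = 1.7384.
p-value = P(Z > 1.738) ≈ 0.0411, so at α = 0.1 we reject H₀.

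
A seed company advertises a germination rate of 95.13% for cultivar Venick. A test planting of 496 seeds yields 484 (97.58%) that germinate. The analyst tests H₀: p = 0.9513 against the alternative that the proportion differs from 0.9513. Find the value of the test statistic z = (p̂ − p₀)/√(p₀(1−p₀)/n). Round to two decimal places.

z = 2.54

p̂ = 484/496 = 0.97581.
SE = √(p₀(1−p₀)/n) = √(0.046328/496) = 0.00966.
z = (0.97581 − 0.9513)/0.00966 = 0.02451/0.00966 = 2.54.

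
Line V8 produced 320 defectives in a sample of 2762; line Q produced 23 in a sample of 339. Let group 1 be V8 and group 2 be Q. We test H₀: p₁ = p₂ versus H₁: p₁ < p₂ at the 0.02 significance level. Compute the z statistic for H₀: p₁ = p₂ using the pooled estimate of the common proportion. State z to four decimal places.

p̂₁ = 320/2762 ≈ 0.115858, p̂₂ = 23/339 ≈ 0.067847.
Pooled p̂ = (320+23)/(2762+339) = 343/3101 = 0.110609.
SE = √(0.098375 × 0.00331191) = 0.018050.
z = (0.115858 − 0.067847)/0.018050 = 0.048011/0.018050 = 2.6599.
p-value = P(Z < 2.660) ≈ 0.9961. With α = 0.02, fail to reject H₀.

z = 2.6599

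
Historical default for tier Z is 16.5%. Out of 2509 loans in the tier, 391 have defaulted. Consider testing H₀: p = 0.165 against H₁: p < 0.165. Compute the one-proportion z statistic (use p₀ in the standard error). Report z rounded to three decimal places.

z = -1.236

p̂ = 391/2509 = 0.15584.
Under H₀, SE = √(0.165·0.835/2509) = √(5.49123e-05) = 0.00741.
z = (0.15584 − 0.165)/0.00741 = -0.00916/0.00741 = -1.236.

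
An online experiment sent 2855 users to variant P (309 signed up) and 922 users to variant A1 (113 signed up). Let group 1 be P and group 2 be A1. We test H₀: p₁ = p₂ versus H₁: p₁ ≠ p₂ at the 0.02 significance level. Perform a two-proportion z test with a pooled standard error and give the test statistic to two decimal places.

p̂₁ = 309/2855 ≈ 0.10823, p̂₂ = 113/922 ≈ 0.12256.
Pooled p̂ = (309+113)/(2855+922) = 422/3777 = 0.11173.
SE = √(0.0992455 × 0.00143486) = 0.01193.
z = (0.10823 − 0.12256)/0.01193 = -0.01433/0.01193 = -1.20.
Two-sided p-value ≈ 2·Φ(−1.201) = 0.2299. With α = 0.02, fail to reject H₀.

z = -1.20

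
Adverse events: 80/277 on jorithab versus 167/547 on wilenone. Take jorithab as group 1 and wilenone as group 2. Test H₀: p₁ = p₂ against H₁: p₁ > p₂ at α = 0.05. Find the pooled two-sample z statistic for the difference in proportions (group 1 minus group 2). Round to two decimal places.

p̂₁ = 80/277 ≈ 0.2888, p̂₂ = 167/547 ≈ 0.3053.
Pooled p̂ = (80+167)/(277+547) = 247/824 = 0.2998.
SE = √(0.209903 × 0.00543826) = 0.0338.
z = (0.2888 − 0.3053)/0.0338 = -0.0165/0.0338 = -0.49.
p-value = P(Z > -0.488) ≈ 0.6873. With α = 0.05, fail to reject H₀.

z = -0.49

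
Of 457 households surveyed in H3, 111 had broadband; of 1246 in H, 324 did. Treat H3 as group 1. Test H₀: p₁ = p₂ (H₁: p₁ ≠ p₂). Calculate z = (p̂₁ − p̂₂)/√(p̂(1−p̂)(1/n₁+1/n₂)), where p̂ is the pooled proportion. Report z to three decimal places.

z = -0.719

p̂₁ = 111/457 ≈ 0.24289, p̂₂ = 324/1246 ≈ 0.26003.
Pooled p̂ = (111+324)/(457+1246) = 435/1703 = 0.25543.
SE = √(0.190186 × 0.00299075) = 0.02385.
z = (0.24289 − 0.26003)/0.02385 = -0.01714/0.02385 = -0.719.
Two-sided p-value ≈ 2·Φ(−0.719) = 0.4722.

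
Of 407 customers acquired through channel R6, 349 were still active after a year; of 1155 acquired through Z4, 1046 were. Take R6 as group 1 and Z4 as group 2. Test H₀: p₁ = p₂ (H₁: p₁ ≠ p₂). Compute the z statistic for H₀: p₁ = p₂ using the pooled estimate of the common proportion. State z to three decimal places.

z = -2.702

p̂₁ = 349/407 ≈ 0.857494, p̂₂ = 1046/1155 ≈ 0.905628.
Pooled p̂ = (349+1046)/(407+1155) = 1395/1562 = 0.893086.
SE = √(p̂(1−p̂)(1/n₁+1/n₂)) = √(0.893086·0.106914·0.0033228) = √(0.000317273) = 0.017812.
z = (0.857494 − 0.905628)/0.017812 = -0.048134/0.017812 = -2.702.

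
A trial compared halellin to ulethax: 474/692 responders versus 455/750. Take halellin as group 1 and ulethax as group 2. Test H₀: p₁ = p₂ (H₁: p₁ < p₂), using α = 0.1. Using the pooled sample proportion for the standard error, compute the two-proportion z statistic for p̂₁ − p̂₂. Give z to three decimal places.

z = 3.103

p̂₁ = 474/692 = 0.68497, p̂₂ = 455/750 = 0.60667.
Pooled p̂ = (474+455)/(692+750) = 929/1442 = 0.64424.
SE = √(p̂(1−p̂)(1/n₁+1/n₂)) = √(0.64424·0.35576·0.00277842) = √(0.000636796) = 0.02523.
z = (0.68497 − 0.60667)/0.02523 = 0.07830/0.02523 = 3.103.
p-value = P(Z < 3.103) ≈ 0.9990. With α = 0.1, fail to reject H₀.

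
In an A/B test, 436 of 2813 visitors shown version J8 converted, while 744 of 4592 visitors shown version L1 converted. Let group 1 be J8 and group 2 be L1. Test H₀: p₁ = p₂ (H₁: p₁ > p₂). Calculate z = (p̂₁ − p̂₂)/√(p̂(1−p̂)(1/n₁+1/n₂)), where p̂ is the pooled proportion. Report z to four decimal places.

p̂₁ = 436/2813 ≈ 0.154995, p̂₂ = 744/4592 ≈ 0.162021.
Pooled p̂ = (436+744)/(2813+4592) = 1180/7405 = 0.159352.
SE = √(0.133959 × 0.000573262) = 0.008763.
z = (0.154995 − 0.162021)/0.008763 = -0.007026/0.008763 = -0.8018.

z = -0.8018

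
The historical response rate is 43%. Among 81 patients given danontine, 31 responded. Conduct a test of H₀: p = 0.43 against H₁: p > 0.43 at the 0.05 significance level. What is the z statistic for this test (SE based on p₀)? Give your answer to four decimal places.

p̂ = 31/81 = 0.382716.
SE = √(p₀(1−p₀)/n) = √(0.2451/81) = 0.055008.
z = (0.382716 − 0.43)/0.055008 = -0.047284/0.055008 = -0.8596.
p-value = P(Z > -0.860) ≈ 0.8050, so at α = 0.05 we fail to reject H₀.

z = -0.8596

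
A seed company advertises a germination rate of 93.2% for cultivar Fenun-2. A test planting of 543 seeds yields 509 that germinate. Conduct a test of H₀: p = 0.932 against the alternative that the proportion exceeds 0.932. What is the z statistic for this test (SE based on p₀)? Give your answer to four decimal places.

z = 0.4984

p̂ = 509/543 = 0.9373849.
Standard error under H₀: √(0.932×0.068/543) = 0.0108035.
z = (0.9373849 − 0.932)/0.0108035 = 0.0053849/0.0108035 = 0.4984.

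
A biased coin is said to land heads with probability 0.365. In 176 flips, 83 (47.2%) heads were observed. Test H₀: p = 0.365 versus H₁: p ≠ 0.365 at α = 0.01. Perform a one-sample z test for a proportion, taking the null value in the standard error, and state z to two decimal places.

p̂ = 83/176 = 0.4716.
Under H₀, SE = √(0.365·0.635/176) = √(0.0013169) = 0.0363.
z = (0.4716 − 0.365)/0.0363 = 0.1066/0.0363 = 2.94.
Two-sided p-value ≈ 2·Φ(−2.937) = 0.0033. With α = 0.01, reject H₀.

z = 2.94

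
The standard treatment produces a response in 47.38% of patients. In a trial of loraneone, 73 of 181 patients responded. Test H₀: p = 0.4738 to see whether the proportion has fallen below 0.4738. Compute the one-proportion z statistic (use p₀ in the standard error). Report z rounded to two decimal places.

p̂ = 73/181 = 0.4033.
Standard error under H₀: √(0.4738×0.5262/181) = 0.0371.
z = (0.4033 − 0.4738)/0.0371 = -0.0705/0.0371 = -1.90.
p-value = P(Z < -1.899) ≈ 0.0288.

z = -1.90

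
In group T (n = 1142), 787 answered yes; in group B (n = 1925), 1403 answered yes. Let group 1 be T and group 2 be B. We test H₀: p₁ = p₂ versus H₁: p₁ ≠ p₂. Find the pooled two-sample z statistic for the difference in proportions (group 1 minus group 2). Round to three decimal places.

p̂₁ = 787/1142 = 0.689142, p̂₂ = 1403/1925 = 0.728831.
Pooled p̂ = (787+1403)/(1142+1925) = 2190/3067 = 0.714053.
SE = √(p̂(1−p̂)(1/n₁+1/n₂)) = √(0.714053·0.285947·0.00139514) = √(0.000284861) = 0.016878.
z = (0.689142 − 0.728831)/0.016878 = -0.039689/0.016878 = -2.352.
Two-sided p-value ≈ 2·Φ(−2.352) = 0.0187.

z = -2.352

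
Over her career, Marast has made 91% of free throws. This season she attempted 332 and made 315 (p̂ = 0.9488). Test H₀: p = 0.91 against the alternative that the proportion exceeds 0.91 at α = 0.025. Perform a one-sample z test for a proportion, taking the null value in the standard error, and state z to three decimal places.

p̂ = 315/332 ≈ 0.94880.
Standard error under H₀: √(0.91×0.09/332) = 0.01571.
z = (0.94880 − 0.91)/0.01571 = 0.03880/0.01571 = 2.470.
p-value = P(Z > 2.470) ≈ 0.0068. With α = 0.025, reject H₀.

z = 2.470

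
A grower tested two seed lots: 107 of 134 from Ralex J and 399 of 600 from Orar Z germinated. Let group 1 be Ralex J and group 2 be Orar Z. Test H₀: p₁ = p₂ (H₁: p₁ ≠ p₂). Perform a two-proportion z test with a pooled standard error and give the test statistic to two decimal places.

z = 3.02

p̂₁ = 107/134 ≈ 0.7985, p̂₂ = 399/600 ≈ 0.6650.
Pooled p̂ = (107+399)/(134+600) = 506/734 = 0.6894.
SE = √(p̂(1−p̂)(1/n₁+1/n₂)) = √(0.6894·0.3106·0.00912935) = √(0.00195494) = 0.0442.
z = (0.7985 − 0.6650)/0.0442 = 0.1335/0.0442 = 3.02.
Two-sided p-value ≈ 2·Φ(−3.020) = 0.0025.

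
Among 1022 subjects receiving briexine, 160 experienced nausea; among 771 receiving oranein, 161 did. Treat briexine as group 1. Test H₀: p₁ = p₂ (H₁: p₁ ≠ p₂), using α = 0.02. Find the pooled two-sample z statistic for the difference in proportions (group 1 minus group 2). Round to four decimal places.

z = -2.8578

p̂₁ = 160/1022 ≈ 0.156556, p̂₂ = 161/771 ≈ 0.208820.
Pooled p̂ = (160+161)/(1022+771) = 321/1793 = 0.179030.
SE = √(p̂(1−p̂)(1/n₁+1/n₂)) = √(0.179030·0.820970·0.00227549) = √(0.000334447) = 0.018288.
z = (0.156556 − 0.208820)/0.018288 = -0.052264/0.018288 = -2.8578.
Two-sided p-value ≈ 2·Φ(−2.858) = 0.0043; since p < α = 0.02, reject H₀.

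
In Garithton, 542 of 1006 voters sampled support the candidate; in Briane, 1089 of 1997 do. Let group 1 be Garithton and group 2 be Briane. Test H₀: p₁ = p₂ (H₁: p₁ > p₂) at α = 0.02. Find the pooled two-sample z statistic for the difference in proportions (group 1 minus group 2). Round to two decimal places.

z = -0.34

p̂₁ = 542/1006 = 0.5388, p̂₂ = 1089/1997 = 0.5453.
Pooled p̂ = (542+1089)/(1006+1997) = 1631/3003 = 0.5431.
SE = √(p̂(1−p̂)(1/n₁+1/n₂)) = √(0.5431·0.4569·0.00149479) = √(0.000370917) = 0.0193.
z = (0.5388 − 0.5453)/0.0193 = -0.0065/0.0193 = -0.34.
p-value = P(Z > -0.340) ≈ 0.6331. With α = 0.02, fail to reject H₀.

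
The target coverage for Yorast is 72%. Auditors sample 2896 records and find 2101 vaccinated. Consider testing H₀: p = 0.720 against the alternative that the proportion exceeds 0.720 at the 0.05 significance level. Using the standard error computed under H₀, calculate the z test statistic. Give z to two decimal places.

z = 0.66

p̂ = 2101/2896 = 0.7255.
Standard error under H₀: √(0.72×0.28/2896) = 0.0083.
z = (0.7255 − 0.72)/0.0083 = 0.0055/0.0083 = 0.66.
p-value = P(Z > 0.657) ≈ 0.2555; since p > α = 0.05, fail to reject H₀.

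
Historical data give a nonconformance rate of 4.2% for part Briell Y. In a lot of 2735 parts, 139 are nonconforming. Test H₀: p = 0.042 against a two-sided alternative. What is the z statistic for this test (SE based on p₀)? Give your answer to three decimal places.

p̂ = 139/2735 = 0.050823.
SE = √(p₀(1−p₀)/n) = √(0.040236/2735) = 0.003836.
z = (0.050823 − 0.042)/0.003836 = 0.008823/0.003836 = 2.300.
p-value = 2·P(Z > 2.300) ≈ 0.0214.

z = 2.300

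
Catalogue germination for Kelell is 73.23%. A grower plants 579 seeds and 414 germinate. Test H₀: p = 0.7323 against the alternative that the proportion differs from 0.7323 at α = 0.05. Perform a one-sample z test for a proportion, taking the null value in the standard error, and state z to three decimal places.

z = -0.939

p̂ = 414/579 ≈ 0.71503.
SE = √(p₀(1−p₀)/n) = √(0.19604/579) = 0.01840.
z = (0.71503 − 0.7323)/0.01840 = -0.01727/0.01840 = -0.939.
p-value = 2·P(Z > 0.939) ≈ 0.3478. With α = 0.05, fail to reject H₀.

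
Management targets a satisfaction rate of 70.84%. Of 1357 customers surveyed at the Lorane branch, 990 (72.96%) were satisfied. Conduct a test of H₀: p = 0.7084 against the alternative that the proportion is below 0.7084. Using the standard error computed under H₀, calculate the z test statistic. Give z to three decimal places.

z = 1.714

p̂ = 990/1357 = 0.72955.
Under H₀, SE = √(0.7084·0.2916/1357) = √(0.000152225) = 0.01234.
z = (0.72955 − 0.7084)/0.01234 = 0.02115/0.01234 = 1.714.
p-value = P(Z < 1.714) ≈ 0.9568.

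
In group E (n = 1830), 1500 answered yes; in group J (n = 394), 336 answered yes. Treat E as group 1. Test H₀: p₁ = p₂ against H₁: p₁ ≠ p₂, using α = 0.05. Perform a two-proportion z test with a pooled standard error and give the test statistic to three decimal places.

p̂₁ = 1500/1830 ≈ 0.81967, p̂₂ = 336/394 ≈ 0.85279.
Pooled p̂ = (1500+336)/(1830+394) = 1836/2224 = 0.82554.
SE = √(0.144024 × 0.00308452) = 0.02108.
z = (0.81967 − 0.85279)/0.02108 = -0.03312/0.02108 = -1.571.
p-value = 2·P(Z > 1.571) ≈ 0.1161. With α = 0.05, fail to reject H₀.

z = -1.571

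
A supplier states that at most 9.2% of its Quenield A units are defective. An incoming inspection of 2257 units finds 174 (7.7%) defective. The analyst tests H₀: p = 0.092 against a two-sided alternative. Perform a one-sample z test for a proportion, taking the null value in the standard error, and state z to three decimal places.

p̂ = 174/2257 ≈ 0.077093.
Under H₀, SE = √(0.092·0.908/2257) = √(3.7012e-05) = 0.006084.
z = (0.077093 − 0.092)/0.006084 = -0.014907/0.006084 = -2.450.

z = -2.450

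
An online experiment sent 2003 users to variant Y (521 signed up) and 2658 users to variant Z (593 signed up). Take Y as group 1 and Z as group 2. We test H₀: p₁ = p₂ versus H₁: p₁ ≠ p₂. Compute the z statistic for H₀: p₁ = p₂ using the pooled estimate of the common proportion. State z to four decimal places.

p̂₁ = 521/2003 = 0.260110, p̂₂ = 593/2658 = 0.223100.
Pooled p̂ = (521+593)/(2003+2658) = 1114/4661 = 0.239005.
SE = √(0.181881 × 0.000875474) = 0.012619.
z = (0.260110 − 0.223100)/0.012619 = 0.037010/0.012619 = 2.9329.
p-value = 2·P(Z > 2.933) ≈ 0.0034.

z = 2.9329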